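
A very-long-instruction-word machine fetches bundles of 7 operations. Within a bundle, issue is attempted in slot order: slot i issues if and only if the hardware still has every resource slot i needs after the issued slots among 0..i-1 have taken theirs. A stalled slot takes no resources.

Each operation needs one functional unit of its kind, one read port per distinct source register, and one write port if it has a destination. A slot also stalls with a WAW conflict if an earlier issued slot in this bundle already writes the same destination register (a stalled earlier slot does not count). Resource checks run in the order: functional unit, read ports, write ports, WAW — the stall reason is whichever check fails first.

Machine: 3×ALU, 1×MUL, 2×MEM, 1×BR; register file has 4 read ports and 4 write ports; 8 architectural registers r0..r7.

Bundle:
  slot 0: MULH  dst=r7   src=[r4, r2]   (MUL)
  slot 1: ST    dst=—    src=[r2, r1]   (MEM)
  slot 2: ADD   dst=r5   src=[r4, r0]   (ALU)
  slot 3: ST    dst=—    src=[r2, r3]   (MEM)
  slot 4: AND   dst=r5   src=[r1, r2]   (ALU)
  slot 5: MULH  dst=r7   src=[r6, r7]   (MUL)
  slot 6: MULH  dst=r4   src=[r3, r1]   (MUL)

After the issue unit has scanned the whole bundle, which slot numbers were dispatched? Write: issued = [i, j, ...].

  0. MUL→r7 ⇒ go  {3A/0Mu/2Ld/1B | 2r 3w}
  1. MEM ⇒ go  {3A/0Mu/1Ld/1B | 0r 3w}
  2. ALU→r5 ⇒ no(RD_PORT)  {3A/0Mu/1Ld/1B | 0r 3w}
  3. MEM ⇒ no(RD_PORT)  {3A/0Mu/1Ld/1B | 0r 3w}
  4. ALU→r5 ⇒ no(RD_PORT)  {3A/0Mu/1Ld/1B | 0r 3w}
  5. MUL→r7 ⇒ no(FU)  {3A/0Mu/1Ld/1B | 0r 3w}
  6. MUL→r4 ⇒ no(FU)  {3A/0Mu/1Ld/1B | 0r 3w}

issued = [0, 1]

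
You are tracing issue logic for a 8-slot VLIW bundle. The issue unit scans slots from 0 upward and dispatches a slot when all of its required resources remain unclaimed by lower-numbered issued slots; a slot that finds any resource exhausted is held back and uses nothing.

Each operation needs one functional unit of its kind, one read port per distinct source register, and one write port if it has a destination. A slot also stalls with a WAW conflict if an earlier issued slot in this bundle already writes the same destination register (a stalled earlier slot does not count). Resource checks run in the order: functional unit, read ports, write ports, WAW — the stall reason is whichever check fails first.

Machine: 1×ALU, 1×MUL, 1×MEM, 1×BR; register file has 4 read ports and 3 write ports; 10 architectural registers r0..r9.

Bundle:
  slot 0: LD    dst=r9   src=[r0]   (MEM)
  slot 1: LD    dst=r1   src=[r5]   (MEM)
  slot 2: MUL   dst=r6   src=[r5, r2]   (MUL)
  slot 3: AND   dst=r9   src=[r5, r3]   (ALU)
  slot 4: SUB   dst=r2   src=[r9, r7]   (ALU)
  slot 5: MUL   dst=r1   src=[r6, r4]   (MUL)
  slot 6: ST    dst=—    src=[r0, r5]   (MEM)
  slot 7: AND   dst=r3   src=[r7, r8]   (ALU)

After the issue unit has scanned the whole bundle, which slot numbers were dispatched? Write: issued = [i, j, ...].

issued = [0, 2]

[0] MEM needs rd=1 wr=1: ok; after: ALU=1 MUL=1 MEM=0 BR=1, R=3, W=2
[1] MEM needs rd=1 wr=1: FU; after: ALU=1 MUL=1 MEM=0 BR=1, R=3, W=2
[2] MUL needs rd=2 wr=1: ok; after: ALU=1 MUL=0 MEM=0 BR=1, R=1, W=1
[3] ALU needs rd=2 wr=1: RD_PORT; after: ALU=1 MUL=0 MEM=0 BR=1, R=1, W=1
[4] ALU needs rd=2 wr=1: RD_PORT; after: ALU=1 MUL=0 MEM=0 BR=1, R=1, W=1
[5] MUL needs rd=2 wr=1: FU; after: ALU=1 MUL=0 MEM=0 BR=1, R=1, W=1
[6] MEM needs rd=2 wr=0: FU; after: ALU=1 MUL=0 MEM=0 BR=1, R=1, W=1
[7] ALU needs rd=2 wr=1: RD_PORT; after: ALU=1 MUL=0 MEM=0 BR=1, R=1, W=1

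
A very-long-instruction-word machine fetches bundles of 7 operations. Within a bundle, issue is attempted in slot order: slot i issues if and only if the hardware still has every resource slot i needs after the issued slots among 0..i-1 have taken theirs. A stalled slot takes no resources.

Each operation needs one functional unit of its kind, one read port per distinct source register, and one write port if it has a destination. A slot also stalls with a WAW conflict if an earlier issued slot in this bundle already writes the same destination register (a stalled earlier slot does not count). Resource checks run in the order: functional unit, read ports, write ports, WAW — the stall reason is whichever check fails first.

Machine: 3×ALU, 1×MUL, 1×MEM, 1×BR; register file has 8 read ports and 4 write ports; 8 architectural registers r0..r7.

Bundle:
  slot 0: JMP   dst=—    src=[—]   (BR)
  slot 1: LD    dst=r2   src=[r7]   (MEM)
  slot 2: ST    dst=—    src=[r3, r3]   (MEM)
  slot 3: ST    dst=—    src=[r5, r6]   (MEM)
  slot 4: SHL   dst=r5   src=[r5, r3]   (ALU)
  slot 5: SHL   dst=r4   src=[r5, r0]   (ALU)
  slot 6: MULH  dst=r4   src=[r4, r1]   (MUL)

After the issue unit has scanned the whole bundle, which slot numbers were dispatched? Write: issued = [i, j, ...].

slot 0 (BR): ISSUE — free A3,Mu1,Ld1,B0 rp8 wp4
slot 1 (MEM): ISSUE — free A3,Mu1,Ld0,B0 rp7 wp3
slot 2 (MEM): stall FU — free A3,Mu1,Ld0,B0 rp7 wp3
slot 3 (MEM): stall FU — free A3,Mu1,Ld0,B0 rp7 wp3
slot 4 (ALU): ISSUE — free A2,Mu1,Ld0,B0 rp5 wp2
slot 5 (ALU): ISSUE — free A1,Mu1,Ld0,B0 rp3 wp1
slot 6 (MUL): stall WAW — free A1,Mu1,Ld0,B0 rp3 wp1

issued = [0, 1, 4, 5]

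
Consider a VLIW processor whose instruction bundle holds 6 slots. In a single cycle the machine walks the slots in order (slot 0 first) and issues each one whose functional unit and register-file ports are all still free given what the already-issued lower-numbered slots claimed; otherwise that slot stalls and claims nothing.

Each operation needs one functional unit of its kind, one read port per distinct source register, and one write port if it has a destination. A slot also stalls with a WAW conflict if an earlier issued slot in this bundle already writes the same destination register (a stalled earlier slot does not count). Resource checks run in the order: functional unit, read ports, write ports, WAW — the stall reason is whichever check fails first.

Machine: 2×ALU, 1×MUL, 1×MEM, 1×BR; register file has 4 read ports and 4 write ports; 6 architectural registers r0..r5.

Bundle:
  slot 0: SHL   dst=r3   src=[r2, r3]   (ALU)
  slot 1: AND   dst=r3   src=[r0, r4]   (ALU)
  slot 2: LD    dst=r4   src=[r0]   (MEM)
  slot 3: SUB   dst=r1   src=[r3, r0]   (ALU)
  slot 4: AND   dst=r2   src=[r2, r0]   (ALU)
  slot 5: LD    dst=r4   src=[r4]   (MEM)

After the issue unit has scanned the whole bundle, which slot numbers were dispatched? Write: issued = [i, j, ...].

#0 ALU src=r2,r3 dispatched  <A:1 Mu:1 Ld:1 B:1 rd:2 wr:3>
#1 ALU src=r0,r4 held:WAW  <A:1 Mu:1 Ld:1 B:1 rd:2 wr:3>
#2 MEM src=r0 dispatched  <A:1 Mu:1 Ld:0 B:1 rd:1 wr:2>
#3 ALU src=r3,r0 held:RD_PORT  <A:1 Mu:1 Ld:0 B:1 rd:1 wr:2>
#4 ALU src=r2,r0 held:RD_PORT  <A:1 Mu:1 Ld:0 B:1 rd:1 wr:2>
#5 MEM src=r4 held:FU  <A:1 Mu:1 Ld:0 B:1 rd:1 wr:2>

issued = [0, 2]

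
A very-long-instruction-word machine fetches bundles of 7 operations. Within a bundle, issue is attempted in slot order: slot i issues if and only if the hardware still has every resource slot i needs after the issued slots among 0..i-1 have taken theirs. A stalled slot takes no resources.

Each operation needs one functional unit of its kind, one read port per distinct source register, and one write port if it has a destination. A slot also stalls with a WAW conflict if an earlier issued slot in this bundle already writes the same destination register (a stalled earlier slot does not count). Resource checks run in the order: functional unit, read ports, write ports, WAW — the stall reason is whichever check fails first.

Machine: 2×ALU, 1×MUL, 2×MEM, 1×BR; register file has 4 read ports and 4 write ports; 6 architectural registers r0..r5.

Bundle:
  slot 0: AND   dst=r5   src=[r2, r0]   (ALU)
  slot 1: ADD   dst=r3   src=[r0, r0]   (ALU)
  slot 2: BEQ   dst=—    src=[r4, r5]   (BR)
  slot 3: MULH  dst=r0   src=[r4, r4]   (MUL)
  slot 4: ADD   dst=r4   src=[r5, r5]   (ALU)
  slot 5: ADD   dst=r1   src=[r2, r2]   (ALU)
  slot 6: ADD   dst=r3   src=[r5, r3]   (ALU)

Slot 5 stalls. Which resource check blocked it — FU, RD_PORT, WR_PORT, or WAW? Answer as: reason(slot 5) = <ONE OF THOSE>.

reason(slot 5) = FU

  0. ALU→r5 ⇒ go  {1A/1Mu/2Ld/1B | 2r 3w}
  1. ALU→r3 ⇒ go  {0A/1Mu/2Ld/1B | 1r 2w}
  2. BR ⇒ no(RD_PORT)  {0A/1Mu/2Ld/1B | 1r 2w}
  3. MUL→r0 ⇒ go  {0A/0Mu/2Ld/1B | 0r 1w}
  4. ALU→r4 ⇒ no(FU)  {0A/0Mu/2Ld/1B | 0r 1w}
  5. ALU→r1 ⇒ no(FU)  {0A/0Mu/2Ld/1B | 0r 1w}
  6. ALU→r3 ⇒ no(FU)  {0A/0Mu/2Ld/1B | 0r 1w}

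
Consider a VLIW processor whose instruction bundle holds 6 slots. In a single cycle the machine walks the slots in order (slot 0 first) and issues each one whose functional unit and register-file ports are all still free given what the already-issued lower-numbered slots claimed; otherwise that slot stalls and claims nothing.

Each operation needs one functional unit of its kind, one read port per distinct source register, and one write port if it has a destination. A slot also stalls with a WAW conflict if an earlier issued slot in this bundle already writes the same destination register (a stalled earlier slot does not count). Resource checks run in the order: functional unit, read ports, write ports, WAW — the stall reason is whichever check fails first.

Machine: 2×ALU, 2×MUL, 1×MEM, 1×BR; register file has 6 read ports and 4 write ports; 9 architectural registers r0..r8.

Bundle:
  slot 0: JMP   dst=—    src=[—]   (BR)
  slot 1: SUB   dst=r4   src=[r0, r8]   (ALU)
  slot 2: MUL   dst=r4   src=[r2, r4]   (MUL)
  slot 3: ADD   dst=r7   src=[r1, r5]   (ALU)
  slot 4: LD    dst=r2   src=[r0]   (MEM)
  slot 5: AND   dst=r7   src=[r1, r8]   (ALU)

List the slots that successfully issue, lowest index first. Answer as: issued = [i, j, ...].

(0) want 1×BR +0rd +0wr — yes → AL2|MU2|ME1|BR0|rd6|wr4
(1) want 1×ALU +2rd +1wr — yes → AL1|MU2|ME1|BR0|rd4|wr3
(2) want 1×MUL +2rd +1wr — WAW → AL1|MU2|ME1|BR0|rd4|wr3
(3) want 1×ALU +2rd +1wr — yes → AL0|MU2|ME1|BR0|rd2|wr2
(4) want 1×MEM +1rd +1wr — yes → AL0|MU2|ME0|BR0|rd1|wr1
(5) want 1×ALU +2rd +1wr — FU → AL0|MU2|ME0|BR0|rd1|wr1

issued = [0, 1, 3, 4]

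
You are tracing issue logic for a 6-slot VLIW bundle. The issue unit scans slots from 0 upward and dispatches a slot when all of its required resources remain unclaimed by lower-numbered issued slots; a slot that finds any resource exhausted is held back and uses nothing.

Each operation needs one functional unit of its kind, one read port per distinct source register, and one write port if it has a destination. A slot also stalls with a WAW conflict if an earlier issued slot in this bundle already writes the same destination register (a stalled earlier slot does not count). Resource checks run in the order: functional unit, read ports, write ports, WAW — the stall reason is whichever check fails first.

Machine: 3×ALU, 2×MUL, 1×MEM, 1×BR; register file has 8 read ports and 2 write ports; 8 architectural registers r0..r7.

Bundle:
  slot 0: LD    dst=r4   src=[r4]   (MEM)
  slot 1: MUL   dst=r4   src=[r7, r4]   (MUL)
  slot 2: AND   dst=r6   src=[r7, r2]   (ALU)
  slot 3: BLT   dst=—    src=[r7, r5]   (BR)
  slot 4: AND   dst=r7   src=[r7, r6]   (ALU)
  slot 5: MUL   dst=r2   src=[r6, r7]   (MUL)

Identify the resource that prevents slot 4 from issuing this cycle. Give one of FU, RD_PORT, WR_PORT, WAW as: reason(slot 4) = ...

reason(slot 4) = WR_PORT

(0) want 1×MEM +1rd +1wr — yes → AL3|MU2|ME0|BR1|rd7|wr1
(1) want 1×MUL +2rd +1wr — WAW → AL3|MU2|ME0|BR1|rd7|wr1
(2) want 1×ALU +2rd +1wr — yes → AL2|MU2|ME0|BR1|rd5|wr0
(3) want 1×BR +2rd +0wr — yes → AL2|MU2|ME0|BR0|rd3|wr0
(4) want 1×ALU +2rd +1wr — WR_PORT → AL2|MU2|ME0|BR0|rd3|wr0
(5) want 1×MUL +2rd +1wr — WR_PORT → AL2|MU2|ME0|BR0|rd3|wr0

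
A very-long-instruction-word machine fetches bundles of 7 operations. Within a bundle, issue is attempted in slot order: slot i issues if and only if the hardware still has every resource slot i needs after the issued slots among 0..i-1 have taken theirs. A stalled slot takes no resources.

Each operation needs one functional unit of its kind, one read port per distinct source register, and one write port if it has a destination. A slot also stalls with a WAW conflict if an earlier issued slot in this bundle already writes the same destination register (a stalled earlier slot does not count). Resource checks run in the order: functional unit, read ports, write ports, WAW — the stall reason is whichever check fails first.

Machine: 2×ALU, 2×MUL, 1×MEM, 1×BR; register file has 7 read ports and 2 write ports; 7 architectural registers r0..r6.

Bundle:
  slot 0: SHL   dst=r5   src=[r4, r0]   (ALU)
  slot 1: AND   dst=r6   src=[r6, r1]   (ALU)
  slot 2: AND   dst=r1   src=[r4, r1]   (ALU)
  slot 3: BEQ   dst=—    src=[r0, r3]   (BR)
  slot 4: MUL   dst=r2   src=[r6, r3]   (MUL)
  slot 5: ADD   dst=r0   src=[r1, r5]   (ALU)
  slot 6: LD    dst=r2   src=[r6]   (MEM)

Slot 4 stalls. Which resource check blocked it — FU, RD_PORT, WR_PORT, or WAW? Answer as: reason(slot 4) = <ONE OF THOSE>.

reason(slot 4) = RD_PORT

[0] ALU needs rd=2 wr=1: ok; after: ALU=1 MUL=2 MEM=1 BR=1, R=5, W=1
[1] ALU needs rd=2 wr=1: ok; after: ALU=0 MUL=2 MEM=1 BR=1, R=3, W=0
[2] ALU needs rd=2 wr=1: FU; after: ALU=0 MUL=2 MEM=1 BR=1, R=3, W=0
[3] BR needs rd=2 wr=0: ok; after: ALU=0 MUL=2 MEM=1 BR=0, R=1, W=0
[4] MUL needs rd=2 wr=1: RD_PORT; after: ALU=0 MUL=2 MEM=1 BR=0, R=1, W=0
[5] ALU needs rd=2 wr=1: FU; after: ALU=0 MUL=2 MEM=1 BR=0, R=1, W=0
[6] MEM needs rd=1 wr=1: WR_PORT; after: ALU=0 MUL=2 MEM=1 BR=0, R=1, W=0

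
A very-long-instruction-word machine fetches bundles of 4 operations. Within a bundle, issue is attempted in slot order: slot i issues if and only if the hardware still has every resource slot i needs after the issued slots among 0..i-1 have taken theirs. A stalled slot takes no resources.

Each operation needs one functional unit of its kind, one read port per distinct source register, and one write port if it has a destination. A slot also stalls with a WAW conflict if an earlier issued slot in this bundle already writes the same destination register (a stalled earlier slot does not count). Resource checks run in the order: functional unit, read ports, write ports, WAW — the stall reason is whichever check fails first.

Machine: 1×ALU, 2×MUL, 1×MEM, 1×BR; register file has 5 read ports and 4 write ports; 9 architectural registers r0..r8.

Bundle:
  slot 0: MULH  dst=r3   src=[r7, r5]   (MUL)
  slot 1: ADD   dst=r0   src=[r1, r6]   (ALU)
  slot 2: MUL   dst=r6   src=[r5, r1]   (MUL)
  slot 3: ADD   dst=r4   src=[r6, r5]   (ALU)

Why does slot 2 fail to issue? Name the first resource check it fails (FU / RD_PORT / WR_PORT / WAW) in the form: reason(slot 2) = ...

reason(slot 2) = RD_PORT

[0] MUL needs rd=2 wr=1: ok; after: ALU=1 MUL=1 MEM=1 BR=1, R=3, W=3
[1] ALU needs rd=2 wr=1: ok; after: ALU=0 MUL=1 MEM=1 BR=1, R=1, W=2
[2] MUL needs rd=2 wr=1: RD_PORT; after: ALU=0 MUL=1 MEM=1 BR=1, R=1, W=2
[3] ALU needs rd=2 wr=1: FU; after: ALU=0 MUL=1 MEM=1 BR=1, R=1, W=2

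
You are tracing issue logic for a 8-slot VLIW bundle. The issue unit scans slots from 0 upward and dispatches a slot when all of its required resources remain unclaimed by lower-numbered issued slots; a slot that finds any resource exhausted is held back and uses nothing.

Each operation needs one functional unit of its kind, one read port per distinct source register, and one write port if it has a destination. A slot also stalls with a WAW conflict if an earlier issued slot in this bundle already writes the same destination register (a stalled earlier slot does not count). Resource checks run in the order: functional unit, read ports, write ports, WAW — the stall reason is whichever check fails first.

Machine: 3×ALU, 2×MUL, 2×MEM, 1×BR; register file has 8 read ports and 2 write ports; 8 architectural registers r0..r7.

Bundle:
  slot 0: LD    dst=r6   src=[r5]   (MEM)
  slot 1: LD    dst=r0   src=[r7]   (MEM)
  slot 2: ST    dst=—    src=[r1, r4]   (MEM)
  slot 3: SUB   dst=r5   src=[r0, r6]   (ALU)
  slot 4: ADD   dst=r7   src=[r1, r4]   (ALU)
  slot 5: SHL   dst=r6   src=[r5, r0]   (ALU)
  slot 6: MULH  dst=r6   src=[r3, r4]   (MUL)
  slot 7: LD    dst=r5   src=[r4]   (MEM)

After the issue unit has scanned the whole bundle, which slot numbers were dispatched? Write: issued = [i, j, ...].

issued = [0, 1]

[0] MEM needs rd=1 wr=1: ok; after: ALU=3 MUL=2 MEM=1 BR=1, R=7, W=1
[1] MEM needs rd=1 wr=1: ok; after: ALU=3 MUL=2 MEM=0 BR=1, R=6, W=0
[2] MEM needs rd=2 wr=0: FU; after: ALU=3 MUL=2 MEM=0 BR=1, R=6, W=0
[3] ALU needs rd=2 wr=1: WR_PORT; after: ALU=3 MUL=2 MEM=0 BR=1, R=6, W=0
[4] ALU needs rd=2 wr=1: WR_PORT; after: ALU=3 MUL=2 MEM=0 BR=1, R=6, W=0
[5] ALU needs rd=2 wr=1: WR_PORT; after: ALU=3 MUL=2 MEM=0 BR=1, R=6, W=0
[6] MUL needs rd=2 wr=1: WR_PORT; after: ALU=3 MUL=2 MEM=0 BR=1, R=6, W=0
[7] MEM needs rd=1 wr=1: FU; after: ALU=3 MUL=2 MEM=0 BR=1, R=6, W=0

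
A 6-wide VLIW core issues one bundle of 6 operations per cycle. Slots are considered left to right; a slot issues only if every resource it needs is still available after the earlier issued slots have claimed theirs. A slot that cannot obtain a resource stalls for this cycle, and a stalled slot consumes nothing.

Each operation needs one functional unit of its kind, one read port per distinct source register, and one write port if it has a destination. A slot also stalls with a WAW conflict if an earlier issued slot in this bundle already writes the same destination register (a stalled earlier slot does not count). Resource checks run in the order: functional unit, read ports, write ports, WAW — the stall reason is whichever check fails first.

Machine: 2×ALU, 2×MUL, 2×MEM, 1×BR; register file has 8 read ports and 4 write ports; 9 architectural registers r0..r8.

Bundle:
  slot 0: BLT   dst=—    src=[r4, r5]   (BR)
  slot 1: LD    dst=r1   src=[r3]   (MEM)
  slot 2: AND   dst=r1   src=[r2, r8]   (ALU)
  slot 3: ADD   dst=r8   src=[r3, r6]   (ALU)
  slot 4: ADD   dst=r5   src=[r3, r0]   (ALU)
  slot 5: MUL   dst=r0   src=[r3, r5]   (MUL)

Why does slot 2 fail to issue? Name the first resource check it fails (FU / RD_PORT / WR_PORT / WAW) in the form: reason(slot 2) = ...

reason(slot 2) = WAW

(0) want 1×BR +2rd +0wr — yes → AL2|MU2|ME2|BR0|rd6|wr4
(1) want 1×MEM +1rd +1wr — yes → AL2|MU2|ME1|BR0|rd5|wr3
(2) want 1×ALU +2rd +1wr — WAW → AL2|MU2|ME1|BR0|rd5|wr3
(3) want 1×ALU +2rd +1wr — yes → AL1|MU2|ME1|BR0|rd3|wr2
(4) want 1×ALU +2rd +1wr — yes → AL0|MU2|ME1|BR0|rd1|wr1
(5) want 1×MUL +2rd +1wr — RD_PORT → AL0|MU2|ME1|BR0|rd1|wr1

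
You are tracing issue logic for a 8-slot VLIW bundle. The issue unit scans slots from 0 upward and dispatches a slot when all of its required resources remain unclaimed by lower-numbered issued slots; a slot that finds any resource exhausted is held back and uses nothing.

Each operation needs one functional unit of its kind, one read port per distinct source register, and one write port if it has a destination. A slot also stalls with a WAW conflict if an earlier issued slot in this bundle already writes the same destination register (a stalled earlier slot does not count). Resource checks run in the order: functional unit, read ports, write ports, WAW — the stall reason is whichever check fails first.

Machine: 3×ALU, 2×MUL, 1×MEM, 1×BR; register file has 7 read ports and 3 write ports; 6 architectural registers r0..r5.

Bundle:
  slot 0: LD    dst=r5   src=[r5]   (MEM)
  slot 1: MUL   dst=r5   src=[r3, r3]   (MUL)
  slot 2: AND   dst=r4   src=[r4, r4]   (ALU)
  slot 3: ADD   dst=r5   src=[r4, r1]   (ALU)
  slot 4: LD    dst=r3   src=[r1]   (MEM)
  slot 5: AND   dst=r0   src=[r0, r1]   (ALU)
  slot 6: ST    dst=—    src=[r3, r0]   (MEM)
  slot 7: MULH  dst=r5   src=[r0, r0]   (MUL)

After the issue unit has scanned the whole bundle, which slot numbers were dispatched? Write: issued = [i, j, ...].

issued = [0, 2, 5]

[0] MEM needs rd=1 wr=1: ok; after: ALU=3 MUL=2 MEM=0 BR=1, R=6, W=2
[1] MUL needs rd=1 wr=1: WAW; after: ALU=3 MUL=2 MEM=0 BR=1, R=6, W=2
[2] ALU needs rd=1 wr=1: ok; after: ALU=2 MUL=2 MEM=0 BR=1, R=5, W=1
[3] ALU needs rd=2 wr=1: WAW; after: ALU=2 MUL=2 MEM=0 BR=1, R=5, W=1
[4] MEM needs rd=1 wr=1: FU; after: ALU=2 MUL=2 MEM=0 BR=1, R=5, W=1
[5] ALU needs rd=2 wr=1: ok; after: ALU=1 MUL=2 MEM=0 BR=1, R=3, W=0
[6] MEM needs rd=2 wr=0: FU; after: ALU=1 MUL=2 MEM=0 BR=1, R=3, W=0
[7] MUL needs rd=1 wr=1: WR_PORT; after: ALU=1 MUL=2 MEM=0 BR=1, R=3, W=0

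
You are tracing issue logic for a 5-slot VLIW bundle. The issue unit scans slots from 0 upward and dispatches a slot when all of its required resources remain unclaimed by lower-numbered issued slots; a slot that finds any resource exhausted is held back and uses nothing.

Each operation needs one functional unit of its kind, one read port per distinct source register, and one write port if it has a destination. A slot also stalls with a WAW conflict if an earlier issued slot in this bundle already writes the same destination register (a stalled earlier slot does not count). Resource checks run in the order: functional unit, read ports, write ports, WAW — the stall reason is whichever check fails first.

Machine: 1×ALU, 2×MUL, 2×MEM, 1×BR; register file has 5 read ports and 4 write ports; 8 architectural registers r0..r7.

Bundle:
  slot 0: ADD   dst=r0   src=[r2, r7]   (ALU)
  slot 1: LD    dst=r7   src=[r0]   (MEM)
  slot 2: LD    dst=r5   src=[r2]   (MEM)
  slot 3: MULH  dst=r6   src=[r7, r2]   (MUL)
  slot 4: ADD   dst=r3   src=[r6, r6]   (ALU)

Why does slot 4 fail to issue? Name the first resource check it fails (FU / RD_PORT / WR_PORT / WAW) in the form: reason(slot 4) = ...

#0 ALU src=r2,r7 dispatched  <A:0 Mu:2 Ld:2 B:1 rd:3 wr:3>
#1 MEM src=r0 dispatched  <A:0 Mu:2 Ld:1 B:1 rd:2 wr:2>
#2 MEM src=r2 dispatched  <A:0 Mu:2 Ld:0 B:1 rd:1 wr:1>
#3 MUL src=r7,r2 held:RD_PORT  <A:0 Mu:2 Ld:0 B:1 rd:1 wr:1>
#4 ALU src=r6,r6 held:FU  <A:0 Mu:2 Ld:0 B:1 rd:1 wr:1>

reason(slot 4) = FU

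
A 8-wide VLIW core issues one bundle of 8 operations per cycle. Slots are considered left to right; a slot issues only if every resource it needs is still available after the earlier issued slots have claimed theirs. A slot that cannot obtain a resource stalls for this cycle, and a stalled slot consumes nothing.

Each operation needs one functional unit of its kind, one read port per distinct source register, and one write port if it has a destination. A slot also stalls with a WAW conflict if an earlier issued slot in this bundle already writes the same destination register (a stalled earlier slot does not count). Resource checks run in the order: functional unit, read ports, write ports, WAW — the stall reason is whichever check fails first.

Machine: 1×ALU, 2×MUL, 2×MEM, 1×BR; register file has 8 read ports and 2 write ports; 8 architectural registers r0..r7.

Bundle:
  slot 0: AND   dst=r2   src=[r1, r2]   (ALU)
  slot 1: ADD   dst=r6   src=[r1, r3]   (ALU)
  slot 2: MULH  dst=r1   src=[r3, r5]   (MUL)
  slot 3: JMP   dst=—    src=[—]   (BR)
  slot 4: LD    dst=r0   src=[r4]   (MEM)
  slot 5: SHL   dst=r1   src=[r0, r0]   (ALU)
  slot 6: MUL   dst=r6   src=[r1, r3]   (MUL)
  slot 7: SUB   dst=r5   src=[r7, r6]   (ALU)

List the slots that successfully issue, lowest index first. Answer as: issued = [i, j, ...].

  0. ALU→r2 ⇒ go  {0A/2Mu/2Ld/1B | 6r 1w}
  1. ALU→r6 ⇒ no(FU)  {0A/2Mu/2Ld/1B | 6r 1w}
  2. MUL→r1 ⇒ go  {0A/1Mu/2Ld/1B | 4r 0w}
  3. BR ⇒ go  {0A/1Mu/2Ld/0B | 4r 0w}
  4. MEM→r0 ⇒ no(WR_PORT)  {0A/1Mu/2Ld/0B | 4r 0w}
  5. ALU→r1 ⇒ no(FU)  {0A/1Mu/2Ld/0B | 4r 0w}
  6. MUL→r6 ⇒ no(WR_PORT)  {0A/1Mu/2Ld/0B | 4r 0w}
  7. ALU→r5 ⇒ no(FU)  {0A/1Mu/2Ld/0B | 4r 0w}

issued = [0, 2, 3]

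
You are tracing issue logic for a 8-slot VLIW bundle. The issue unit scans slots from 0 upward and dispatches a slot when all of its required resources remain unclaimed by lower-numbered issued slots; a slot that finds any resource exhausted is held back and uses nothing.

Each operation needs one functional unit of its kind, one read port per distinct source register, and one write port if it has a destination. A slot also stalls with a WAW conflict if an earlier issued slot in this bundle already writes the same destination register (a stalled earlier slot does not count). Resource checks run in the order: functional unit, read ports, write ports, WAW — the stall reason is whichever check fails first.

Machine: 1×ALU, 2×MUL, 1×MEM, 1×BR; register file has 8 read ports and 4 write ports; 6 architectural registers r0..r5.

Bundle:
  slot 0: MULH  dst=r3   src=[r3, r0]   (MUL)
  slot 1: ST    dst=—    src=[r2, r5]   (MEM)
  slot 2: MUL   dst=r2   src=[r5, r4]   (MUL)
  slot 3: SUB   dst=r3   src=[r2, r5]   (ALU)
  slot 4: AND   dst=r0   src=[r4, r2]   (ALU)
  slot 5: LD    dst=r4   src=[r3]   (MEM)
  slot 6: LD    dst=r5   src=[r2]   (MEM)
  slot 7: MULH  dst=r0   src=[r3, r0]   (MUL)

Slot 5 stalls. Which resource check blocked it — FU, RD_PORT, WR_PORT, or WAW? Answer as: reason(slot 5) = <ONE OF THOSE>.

(0) want 1×MUL +2rd +1wr — yes → AL1|MU1|ME1|BR1|rd6|wr3
(1) want 1×MEM +2rd +0wr — yes → AL1|MU1|ME0|BR1|rd4|wr3
(2) want 1×MUL +2rd +1wr — yes → AL1|MU0|ME0|BR1|rd2|wr2
(3) want 1×ALU +2rd +1wr — WAW → AL1|MU0|ME0|BR1|rd2|wr2
(4) want 1×ALU +2rd +1wr — yes → AL0|MU0|ME0|BR1|rd0|wr1
(5) want 1×MEM +1rd +1wr — FU → AL0|MU0|ME0|BR1|rd0|wr1
(6) want 1×MEM +1rd +1wr — FU → AL0|MU0|ME0|BR1|rd0|wr1
(7) want 1×MUL +2rd +1wr — FU → AL0|MU0|ME0|BR1|rd0|wr1

reason(slot 5) = FU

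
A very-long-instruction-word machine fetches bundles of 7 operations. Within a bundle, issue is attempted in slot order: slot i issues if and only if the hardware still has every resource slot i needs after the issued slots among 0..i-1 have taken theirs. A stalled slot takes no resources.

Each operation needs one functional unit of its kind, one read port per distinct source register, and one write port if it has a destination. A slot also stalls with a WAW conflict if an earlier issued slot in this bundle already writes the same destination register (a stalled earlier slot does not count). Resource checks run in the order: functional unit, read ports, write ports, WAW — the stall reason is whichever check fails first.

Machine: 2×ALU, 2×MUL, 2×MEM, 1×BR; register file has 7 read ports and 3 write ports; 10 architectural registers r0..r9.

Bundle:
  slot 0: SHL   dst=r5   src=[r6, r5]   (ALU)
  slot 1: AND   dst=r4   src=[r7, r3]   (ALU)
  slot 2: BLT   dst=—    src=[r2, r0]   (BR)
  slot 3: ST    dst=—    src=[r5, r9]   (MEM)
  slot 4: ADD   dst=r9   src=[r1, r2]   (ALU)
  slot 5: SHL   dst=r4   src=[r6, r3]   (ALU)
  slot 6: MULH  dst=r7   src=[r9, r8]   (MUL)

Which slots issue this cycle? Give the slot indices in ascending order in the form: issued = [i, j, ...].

#0 ALU src=r6,r5 dispatched  <A:1 Mu:2 Ld:2 B:1 rd:5 wr:2>
#1 ALU src=r7,r3 dispatched  <A:0 Mu:2 Ld:2 B:1 rd:3 wr:1>
#2 BR src=r2,r0 dispatched  <A:0 Mu:2 Ld:2 B:0 rd:1 wr:1>
#3 MEM src=r5,r9 held:RD_PORT  <A:0 Mu:2 Ld:2 B:0 rd:1 wr:1>
#4 ALU src=r1,r2 held:FU  <A:0 Mu:2 Ld:2 B:0 rd:1 wr:1>
#5 ALU src=r6,r3 held:FU  <A:0 Mu:2 Ld:2 B:0 rd:1 wr:1>
#6 MUL src=r9,r8 held:RD_PORT  <A:0 Mu:2 Ld:2 B:0 rd:1 wr:1>

issued = [0, 1, 2]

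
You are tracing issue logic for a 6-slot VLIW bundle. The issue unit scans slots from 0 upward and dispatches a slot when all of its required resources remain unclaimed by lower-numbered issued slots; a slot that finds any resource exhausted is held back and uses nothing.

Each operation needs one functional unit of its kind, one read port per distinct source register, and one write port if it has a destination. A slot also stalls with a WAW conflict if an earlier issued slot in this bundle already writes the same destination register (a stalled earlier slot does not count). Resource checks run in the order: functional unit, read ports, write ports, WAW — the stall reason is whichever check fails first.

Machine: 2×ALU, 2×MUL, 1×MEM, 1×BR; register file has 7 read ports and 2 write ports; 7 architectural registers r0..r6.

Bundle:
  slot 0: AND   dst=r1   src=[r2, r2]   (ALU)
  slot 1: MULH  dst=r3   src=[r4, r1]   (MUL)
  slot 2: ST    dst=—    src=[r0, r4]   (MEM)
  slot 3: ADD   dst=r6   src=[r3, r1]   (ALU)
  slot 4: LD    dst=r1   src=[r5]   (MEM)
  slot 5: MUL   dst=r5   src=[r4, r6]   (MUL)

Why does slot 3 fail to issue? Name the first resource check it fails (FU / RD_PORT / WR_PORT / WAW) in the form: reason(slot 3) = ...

reason(slot 3) = WR_PORT

#0 ALU src=r2,r2 dispatched  <A:1 Mu:2 Ld:1 B:1 rd:6 wr:1>
#1 MUL src=r4,r1 dispatched  <A:1 Mu:1 Ld:1 B:1 rd:4 wr:0>
#2 MEM src=r0,r4 dispatched  <A:1 Mu:1 Ld:0 B:1 rd:2 wr:0>
#3 ALU src=r3,r1 held:WR_PORT  <A:1 Mu:1 Ld:0 B:1 rd:2 wr:0>
#4 MEM src=r5 held:FU  <A:1 Mu:1 Ld:0 B:1 rd:2 wr:0>
#5 MUL src=r4,r6 held:WR_PORT  <A:1 Mu:1 Ld:0 B:1 rd:2 wr:0>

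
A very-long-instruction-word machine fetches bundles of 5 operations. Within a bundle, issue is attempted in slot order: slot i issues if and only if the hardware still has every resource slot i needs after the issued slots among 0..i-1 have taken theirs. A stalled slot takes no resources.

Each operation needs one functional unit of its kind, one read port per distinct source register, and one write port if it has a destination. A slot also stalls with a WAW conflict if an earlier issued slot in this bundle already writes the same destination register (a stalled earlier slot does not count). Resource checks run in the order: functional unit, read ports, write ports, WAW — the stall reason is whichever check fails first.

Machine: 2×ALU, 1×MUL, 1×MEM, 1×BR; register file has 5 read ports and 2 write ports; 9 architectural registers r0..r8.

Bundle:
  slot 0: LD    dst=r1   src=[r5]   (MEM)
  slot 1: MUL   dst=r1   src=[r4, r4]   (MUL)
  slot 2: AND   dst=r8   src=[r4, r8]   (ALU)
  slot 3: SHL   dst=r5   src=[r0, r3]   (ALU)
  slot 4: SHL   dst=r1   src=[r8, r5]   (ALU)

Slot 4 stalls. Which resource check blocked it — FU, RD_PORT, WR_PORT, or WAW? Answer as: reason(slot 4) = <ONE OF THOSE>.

reason(slot 4) = WR_PORT

  0. MEM→r1 ⇒ go  {2A/1Mu/0Ld/1B | 4r 1w}
  1. MUL→r1 ⇒ no(WAW)  {2A/1Mu/0Ld/1B | 4r 1w}
  2. ALU→r8 ⇒ go  {1A/1Mu/0Ld/1B | 2r 0w}
  3. ALU→r5 ⇒ no(WR_PORT)  {1A/1Mu/0Ld/1B | 2r 0w}
  4. ALU→r1 ⇒ no(WR_PORT)  {1A/1Mu/0Ld/1B | 2r 0w}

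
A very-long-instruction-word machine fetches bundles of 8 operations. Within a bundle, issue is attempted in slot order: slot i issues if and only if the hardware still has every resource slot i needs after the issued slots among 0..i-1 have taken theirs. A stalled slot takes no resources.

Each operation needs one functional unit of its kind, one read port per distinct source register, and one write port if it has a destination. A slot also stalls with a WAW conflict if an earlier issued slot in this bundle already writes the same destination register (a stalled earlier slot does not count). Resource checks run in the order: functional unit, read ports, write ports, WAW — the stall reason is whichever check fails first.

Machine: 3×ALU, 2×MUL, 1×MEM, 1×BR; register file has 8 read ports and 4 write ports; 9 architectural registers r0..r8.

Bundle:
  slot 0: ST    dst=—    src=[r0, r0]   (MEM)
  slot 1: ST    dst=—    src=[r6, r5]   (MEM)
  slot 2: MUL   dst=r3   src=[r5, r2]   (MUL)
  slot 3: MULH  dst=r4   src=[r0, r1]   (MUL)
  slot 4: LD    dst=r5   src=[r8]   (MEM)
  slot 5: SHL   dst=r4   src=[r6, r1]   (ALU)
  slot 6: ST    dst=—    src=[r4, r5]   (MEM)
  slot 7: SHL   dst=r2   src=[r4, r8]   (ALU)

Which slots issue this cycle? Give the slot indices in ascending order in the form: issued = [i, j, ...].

#0 MEM src=r0,r0 dispatched  <A:3 Mu:2 Ld:0 B:1 rd:7 wr:4>
#1 MEM src=r6,r5 held:FU  <A:3 Mu:2 Ld:0 B:1 rd:7 wr:4>
#2 MUL src=r5,r2 dispatched  <A:3 Mu:1 Ld:0 B:1 rd:5 wr:3>
#3 MUL src=r0,r1 dispatched  <A:3 Mu:0 Ld:0 B:1 rd:3 wr:2>
#4 MEM src=r8 held:FU  <A:3 Mu:0 Ld:0 B:1 rd:3 wr:2>
#5 ALU src=r6,r1 held:WAW  <A:3 Mu:0 Ld:0 B:1 rd:3 wr:2>
#6 MEM src=r4,r5 held:FU  <A:3 Mu:0 Ld:0 B:1 rd:3 wr:2>
#7 ALU src=r4,r8 dispatched  <A:2 Mu:0 Ld:0 B:1 rd:1 wr:1>

issued = [0, 2, 3, 7]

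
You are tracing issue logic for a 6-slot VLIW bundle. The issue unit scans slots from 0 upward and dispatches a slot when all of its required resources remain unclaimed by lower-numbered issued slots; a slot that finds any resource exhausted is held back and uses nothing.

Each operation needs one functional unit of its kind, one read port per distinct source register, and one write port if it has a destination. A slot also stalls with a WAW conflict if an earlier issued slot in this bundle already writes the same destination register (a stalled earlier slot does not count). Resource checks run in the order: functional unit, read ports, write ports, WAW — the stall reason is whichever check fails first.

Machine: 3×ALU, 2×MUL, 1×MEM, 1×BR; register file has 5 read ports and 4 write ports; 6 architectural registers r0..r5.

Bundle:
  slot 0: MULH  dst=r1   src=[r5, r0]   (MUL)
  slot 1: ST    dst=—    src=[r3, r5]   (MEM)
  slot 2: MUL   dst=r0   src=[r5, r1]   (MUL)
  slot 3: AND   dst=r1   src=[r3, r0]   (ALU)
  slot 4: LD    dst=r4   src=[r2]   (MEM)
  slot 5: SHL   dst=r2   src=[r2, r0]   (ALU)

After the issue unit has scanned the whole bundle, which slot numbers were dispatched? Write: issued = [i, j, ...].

issued = [0, 1]

  0. MUL→r1 ⇒ go  {3A/1Mu/1Ld/1B | 3r 3w}
  1. MEM ⇒ go  {3A/1Mu/0Ld/1B | 1r 3w}
  2. MUL→r0 ⇒ no(RD_PORT)  {3A/1Mu/0Ld/1B | 1r 3w}
  3. ALU→r1 ⇒ no(RD_PORT)  {3A/1Mu/0Ld/1B | 1r 3w}
  4. MEM→r4 ⇒ no(FU)  {3A/1Mu/0Ld/1B | 1r 3w}
  5. ALU→r2 ⇒ no(RD_PORT)  {3A/1Mu/0Ld/1B | 1r 3w}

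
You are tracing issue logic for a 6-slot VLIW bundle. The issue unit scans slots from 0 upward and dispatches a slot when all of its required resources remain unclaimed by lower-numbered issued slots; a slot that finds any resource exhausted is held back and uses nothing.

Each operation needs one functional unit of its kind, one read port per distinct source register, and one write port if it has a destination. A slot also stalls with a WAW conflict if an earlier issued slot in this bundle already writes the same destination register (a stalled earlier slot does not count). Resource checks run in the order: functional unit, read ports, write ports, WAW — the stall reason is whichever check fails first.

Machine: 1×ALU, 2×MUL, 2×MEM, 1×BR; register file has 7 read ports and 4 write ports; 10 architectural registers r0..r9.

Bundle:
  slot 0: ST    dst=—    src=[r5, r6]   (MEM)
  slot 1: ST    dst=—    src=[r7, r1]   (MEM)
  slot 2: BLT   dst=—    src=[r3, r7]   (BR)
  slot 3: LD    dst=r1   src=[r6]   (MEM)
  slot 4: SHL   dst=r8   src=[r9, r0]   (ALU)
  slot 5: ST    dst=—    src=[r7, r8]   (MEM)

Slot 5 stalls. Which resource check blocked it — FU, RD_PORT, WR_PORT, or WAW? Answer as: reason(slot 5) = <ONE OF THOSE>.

[0] MEM needs rd=2 wr=0: ok; after: ALU=1 MUL=2 MEM=1 BR=1, R=5, W=4
[1] MEM needs rd=2 wr=0: ok; after: ALU=1 MUL=2 MEM=0 BR=1, R=3, W=4
[2] BR needs rd=2 wr=0: ok; after: ALU=1 MUL=2 MEM=0 BR=0, R=1, W=4
[3] MEM needs rd=1 wr=1: FU; after: ALU=1 MUL=2 MEM=0 BR=0, R=1, W=4
[4] ALU needs rd=2 wr=1: RD_PORT; after: ALU=1 MUL=2 MEM=0 BR=0, R=1, W=4
[5] MEM needs rd=2 wr=0: FU; after: ALU=1 MUL=2 MEM=0 BR=0, R=1, W=4

reason(slot 5) = FU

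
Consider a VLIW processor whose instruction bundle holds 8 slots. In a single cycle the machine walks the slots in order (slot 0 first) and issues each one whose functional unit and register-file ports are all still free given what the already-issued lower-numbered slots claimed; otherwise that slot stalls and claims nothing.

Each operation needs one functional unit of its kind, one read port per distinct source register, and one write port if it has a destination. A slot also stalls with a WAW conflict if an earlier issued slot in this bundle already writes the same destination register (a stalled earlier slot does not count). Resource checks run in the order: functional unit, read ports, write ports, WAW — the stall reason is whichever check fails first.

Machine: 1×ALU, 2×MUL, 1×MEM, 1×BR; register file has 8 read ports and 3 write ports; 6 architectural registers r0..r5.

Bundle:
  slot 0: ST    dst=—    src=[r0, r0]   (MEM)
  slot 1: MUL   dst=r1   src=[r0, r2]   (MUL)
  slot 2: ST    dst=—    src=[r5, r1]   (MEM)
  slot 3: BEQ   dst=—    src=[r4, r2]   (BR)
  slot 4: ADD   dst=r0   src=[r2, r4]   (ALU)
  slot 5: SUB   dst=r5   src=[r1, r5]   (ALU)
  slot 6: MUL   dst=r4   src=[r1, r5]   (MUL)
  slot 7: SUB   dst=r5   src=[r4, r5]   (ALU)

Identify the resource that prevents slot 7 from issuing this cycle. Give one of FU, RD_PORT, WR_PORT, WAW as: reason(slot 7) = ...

reason(slot 7) = FU

(0) want 1×MEM +1rd +0wr — yes → AL1|MU2|ME0|BR1|rd7|wr3
(1) want 1×MUL +2rd +1wr — yes → AL1|MU1|ME0|BR1|rd5|wr2
(2) want 1×MEM +2rd +0wr — FU → AL1|MU1|ME0|BR1|rd5|wr2
(3) want 1×BR +2rd +0wr — yes → AL1|MU1|ME0|BR0|rd3|wr2
(4) want 1×ALU +2rd +1wr — yes → AL0|MU1|ME0|BR0|rd1|wr1
(5) want 1×ALU +2rd +1wr — FU → AL0|MU1|ME0|BR0|rd1|wr1
(6) want 1×MUL +2rd +1wr — RD_PORT → AL0|MU1|ME0|BR0|rd1|wr1
(7) want 1×ALU +2rd +1wr — FU → AL0|MU1|ME0|BR0|rd1|wr1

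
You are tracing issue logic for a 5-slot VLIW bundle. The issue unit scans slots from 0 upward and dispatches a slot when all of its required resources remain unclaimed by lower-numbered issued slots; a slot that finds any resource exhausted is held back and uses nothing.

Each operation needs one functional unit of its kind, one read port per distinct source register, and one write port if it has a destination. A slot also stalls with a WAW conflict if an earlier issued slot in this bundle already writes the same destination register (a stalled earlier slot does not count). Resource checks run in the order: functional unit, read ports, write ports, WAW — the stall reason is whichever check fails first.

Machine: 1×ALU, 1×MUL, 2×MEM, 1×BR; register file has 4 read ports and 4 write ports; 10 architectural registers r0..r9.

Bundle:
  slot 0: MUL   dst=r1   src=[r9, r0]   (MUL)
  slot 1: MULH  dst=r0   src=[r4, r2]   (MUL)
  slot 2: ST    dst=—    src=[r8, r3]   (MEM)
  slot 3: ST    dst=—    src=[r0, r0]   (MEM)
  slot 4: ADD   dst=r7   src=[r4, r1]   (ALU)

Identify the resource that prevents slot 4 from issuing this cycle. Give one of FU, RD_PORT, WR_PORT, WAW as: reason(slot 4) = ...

reason(slot 4) = RD_PORT

#0 MUL src=r9,r0 dispatched  <A:1 Mu:0 Ld:2 B:1 rd:2 wr:3>
#1 MUL src=r4,r2 held:FU  <A:1 Mu:0 Ld:2 B:1 rd:2 wr:3>
#2 MEM src=r8,r3 dispatched  <A:1 Mu:0 Ld:1 B:1 rd:0 wr:3>
#3 MEM src=r0,r0 held:RD_PORT  <A:1 Mu:0 Ld:1 B:1 rd:0 wr:3>
#4 ALU src=r4,r1 held:RD_PORT  <A:1 Mu:0 Ld:1 B:1 rd:0 wr:3>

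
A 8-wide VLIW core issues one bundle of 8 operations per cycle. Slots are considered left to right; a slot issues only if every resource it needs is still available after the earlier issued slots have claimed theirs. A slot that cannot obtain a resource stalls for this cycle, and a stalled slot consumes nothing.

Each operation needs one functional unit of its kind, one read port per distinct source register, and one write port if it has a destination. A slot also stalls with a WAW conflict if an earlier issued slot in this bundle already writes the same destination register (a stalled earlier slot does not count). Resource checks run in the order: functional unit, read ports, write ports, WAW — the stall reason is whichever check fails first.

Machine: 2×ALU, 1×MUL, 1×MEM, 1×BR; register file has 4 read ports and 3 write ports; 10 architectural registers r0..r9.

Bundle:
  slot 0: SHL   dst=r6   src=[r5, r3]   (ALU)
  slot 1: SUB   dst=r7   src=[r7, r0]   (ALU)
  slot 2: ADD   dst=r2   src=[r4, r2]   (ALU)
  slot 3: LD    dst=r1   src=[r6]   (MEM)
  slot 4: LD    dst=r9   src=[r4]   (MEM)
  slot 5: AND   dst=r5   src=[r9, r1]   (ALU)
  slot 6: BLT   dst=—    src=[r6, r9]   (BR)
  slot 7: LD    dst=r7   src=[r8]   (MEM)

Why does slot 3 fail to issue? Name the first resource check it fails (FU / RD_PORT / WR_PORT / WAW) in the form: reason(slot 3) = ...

reason(slot 3) = RD_PORT

[0] ALU needs rd=2 wr=1: ok; after: ALU=1 MUL=1 MEM=1 BR=1, R=2, W=2
[1] ALU needs rd=2 wr=1: ok; after: ALU=0 MUL=1 MEM=1 BR=1, R=0, W=1
[2] ALU needs rd=2 wr=1: FU; after: ALU=0 MUL=1 MEM=1 BR=1, R=0, W=1
[3] MEM needs rd=1 wr=1: RD_PORT; after: ALU=0 MUL=1 MEM=1 BR=1, R=0, W=1
[4] MEM needs rd=1 wr=1: RD_PORT; after: ALU=0 MUL=1 MEM=1 BR=1, R=0, W=1
[5] ALU needs rd=2 wr=1: FU; after: ALU=0 MUL=1 MEM=1 BR=1, R=0, W=1
[6] BR needs rd=2 wr=0: RD_PORT; after: ALU=0 MUL=1 MEM=1 BR=1, R=0, W=1
[7] MEM needs rd=1 wr=1: RD_PORT; after: ALU=0 MUL=1 MEM=1 BR=1, R=0, W=1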